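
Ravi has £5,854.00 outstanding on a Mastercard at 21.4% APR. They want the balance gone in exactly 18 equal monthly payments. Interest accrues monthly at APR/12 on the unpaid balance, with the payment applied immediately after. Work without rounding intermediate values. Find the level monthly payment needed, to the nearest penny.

£383.08

Monthly rate r = 21.4%/12 = 1.78333% = 0.0178333.
Level-payment amortization: P = B₀·r / (1 − (1+r)^(−n)) = 5854.00·0.0178333 / (1 − 1.01783^(−18)).
Denominator 1 − (1+r)^(−18) = 0.272521861.
P = 104.396 / 0.272521861 ≈ 383.08.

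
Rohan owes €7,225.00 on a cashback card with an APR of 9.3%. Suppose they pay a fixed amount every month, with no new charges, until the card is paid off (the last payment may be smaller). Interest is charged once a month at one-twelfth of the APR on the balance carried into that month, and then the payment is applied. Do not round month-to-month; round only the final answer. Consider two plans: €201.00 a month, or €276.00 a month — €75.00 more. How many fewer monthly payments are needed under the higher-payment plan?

Monthly rate r = 9.3%/12 = 0.775% = 0.00775.
At €201.00/mo: n = ⌈−ln(1 − rB₀/P)/ln(1+r)⌉ = 43 payments (last €59.60); total interest = total paid − €7,225.00 = €1,276.60.
At €276.00/mo: 30 payments (last €102.54); total interest €881.54.
Payments saved = 43 − 30 = 13.

13 fewer payments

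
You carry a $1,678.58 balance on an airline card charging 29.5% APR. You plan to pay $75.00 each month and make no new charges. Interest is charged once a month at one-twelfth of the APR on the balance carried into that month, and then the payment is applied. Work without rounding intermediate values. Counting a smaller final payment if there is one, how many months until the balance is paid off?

33 months

Monthly rate r = 29.5%/12 = 2.45833% = 0.0245833.
Recurrence: B ← B·(1+r) − $75.00.
Month 1: interest $41.27; balance after payment $1,644.85.
Month 2: interest $40.44; balance after payment $1,610.28.
Closed form: n = −ln(1 − rB₀/P)/ln(1+r) = −ln(0.4498)/ln(1.02458) ≈ 32.898, so the balance reaches zero during payment 33.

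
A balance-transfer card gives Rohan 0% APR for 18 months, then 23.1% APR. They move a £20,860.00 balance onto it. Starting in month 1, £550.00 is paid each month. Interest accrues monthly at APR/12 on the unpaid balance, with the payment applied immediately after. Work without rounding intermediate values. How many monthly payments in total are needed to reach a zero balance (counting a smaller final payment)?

Promo months 1–18 at r₀ = 0%/12 = 0; months 19+ at r₁ = 23.1%/12 = 0.01925.
After month 18 (no interest yet): B = £20,860.00 − 18·£550.00 = £10,960.00.
Then at r₁ with £550.00/mo: n₂ = −ln(1 − r₁·B/P)/ln(1+r₁) ≈ 25.38 → 26 more payments.

44 months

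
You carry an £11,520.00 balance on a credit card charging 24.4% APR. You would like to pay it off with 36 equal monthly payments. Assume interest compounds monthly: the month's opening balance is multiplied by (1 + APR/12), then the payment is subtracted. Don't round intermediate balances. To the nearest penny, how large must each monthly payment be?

£454.39

Monthly rate r = 24.4%/12 = 2.03333% = 0.0203333.
Level-payment amortization: P = B₀·r / (1 − (1+r)^(−n)) = 11520.00·0.0203333 / (1 − 1.02033^(−36)).
Denominator 1 − (1+r)^(−36) = 0.515509457.
P = 234.24 / 0.515509457 ≈ 454.39.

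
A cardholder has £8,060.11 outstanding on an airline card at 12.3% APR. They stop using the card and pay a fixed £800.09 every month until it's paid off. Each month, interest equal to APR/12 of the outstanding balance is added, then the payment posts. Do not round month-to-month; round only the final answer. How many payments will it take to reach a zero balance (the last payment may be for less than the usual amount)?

11 payments

Monthly rate r = 12.3%/12 = 1.025% = 0.01025.
Recurrence: B ← B·(1+r) − £800.09.
Month 1: interest £82.62; balance after payment £7,342.64.
Month 2: interest £75.26; balance after payment £6,617.81.
Closed form: n = −ln(1 − rB₀/P)/ln(1+r) = −ln(0.89674)/ln(1.01025) ≈ 10.687, so the balance reaches zero during payment 11.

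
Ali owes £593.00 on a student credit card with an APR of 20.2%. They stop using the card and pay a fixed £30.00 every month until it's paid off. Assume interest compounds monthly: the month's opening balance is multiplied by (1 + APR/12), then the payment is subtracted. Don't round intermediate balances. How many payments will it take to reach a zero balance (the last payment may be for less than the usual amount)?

25 payments

Monthly rate r = 20.2%/12 = 1.68333% = 0.0168333.
Recurrence: B ← B·(1+r) − £30.00.
Month 1: interest £9.98; balance after payment £572.98.
Month 2: interest £9.65; balance after payment £552.63.
Closed form: n = −ln(1 − rB₀/P)/ln(1+r) = −ln(0.66726)/ln(1.01683) ≈ 24.236, so the balance reaches zero during payment 25.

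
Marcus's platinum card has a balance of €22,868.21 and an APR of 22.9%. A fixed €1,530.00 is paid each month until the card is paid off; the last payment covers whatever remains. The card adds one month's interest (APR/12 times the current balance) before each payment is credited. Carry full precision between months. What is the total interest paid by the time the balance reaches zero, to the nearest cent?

€4,312.66

Monthly rate r = 22.9%/12 = 1.90833% = 0.0190833.
Payoff takes n = ⌈−ln(1 − rB₀/P)/ln(1+r)⌉ = ⌈17.764⌉ = 18 payments; the last is €1,170.87.
Total paid = 17·€1,530.00 + €1,170.87 = €27,180.87.
Total interest = total paid − principal = €27,180.87 − €22,868.21 = €4,312.66.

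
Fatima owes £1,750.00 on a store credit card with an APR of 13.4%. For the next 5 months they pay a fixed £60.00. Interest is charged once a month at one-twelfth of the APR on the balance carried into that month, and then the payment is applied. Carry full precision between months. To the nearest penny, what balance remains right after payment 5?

£1,543.14

Monthly rate r = 13.4%/12 = 1.11667% = 0.0111667.
Each month: B ← B·(1+r) − £60.00.
Month 1: interest £19.54; balance after payment £1,709.54.
Month 2: interest £19.09; balance after payment £1,668.63.
Month 3: interest £18.63; balance after payment £1,627.26.
Month 4: interest £18.17; balance after payment £1,585.44.
Month 5: interest £17.70; balance after payment £1,543.14.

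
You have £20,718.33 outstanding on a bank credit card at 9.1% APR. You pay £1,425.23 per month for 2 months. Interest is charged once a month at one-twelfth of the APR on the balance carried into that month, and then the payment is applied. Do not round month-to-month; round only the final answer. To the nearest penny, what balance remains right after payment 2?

£18,172.48

Monthly rate r = 9.1%/12 = 0.758333% = 0.00758333.
Each month: B ← B·(1+r) − £1,425.23.
Month 1: interest £157.11; balance after payment £19,450.21.
Month 2: interest £147.50; balance after payment £18,172.48.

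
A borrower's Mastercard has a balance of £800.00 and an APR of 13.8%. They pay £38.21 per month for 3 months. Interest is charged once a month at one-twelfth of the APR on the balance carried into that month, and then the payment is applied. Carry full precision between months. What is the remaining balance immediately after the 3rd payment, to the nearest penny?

Monthly rate r = 13.8%/12 = 1.15% = 0.0115.
Each month: B ← B·(1+r) − £38.21.
Month 1: interest £9.20; balance after payment £770.99.
Month 2: interest £8.87; balance after payment £741.65.
Month 3: interest £8.53; balance after payment £711.97.

£711.97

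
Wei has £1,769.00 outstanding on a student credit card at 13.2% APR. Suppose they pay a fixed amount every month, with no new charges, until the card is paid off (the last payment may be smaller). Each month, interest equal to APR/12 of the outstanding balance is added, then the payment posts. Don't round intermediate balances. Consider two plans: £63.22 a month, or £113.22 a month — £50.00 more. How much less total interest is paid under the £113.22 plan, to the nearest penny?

Monthly rate r = 13.2%/12 = 1.1% = 0.011.
At £63.22/mo: n = ⌈−ln(1 − rB₀/P)/ln(1+r)⌉ = 34 payments (last £39.72); total interest = total paid − £1,769.00 = £356.98.
At £113.22/mo: 18 payments (last £27.07); total interest £182.81.
Interest saved = £356.98 − £182.81 = £174.17.

£174.17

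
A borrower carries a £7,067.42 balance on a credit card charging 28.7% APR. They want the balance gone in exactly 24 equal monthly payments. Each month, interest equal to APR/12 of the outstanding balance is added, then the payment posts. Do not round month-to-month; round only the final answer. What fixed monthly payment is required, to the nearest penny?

£390.45

Monthly rate r = 28.7%/12 = 2.39167% = 0.0239167.
Level-payment amortization: P = B₀·r / (1 − (1+r)^(−n)) = 7067.42·0.0239167 / (1 − 1.02392^(−24)).
Denominator 1 − (1+r)^(−24) = 0.432913503.
P = 169.029 / 0.432913503 ≈ 390.45.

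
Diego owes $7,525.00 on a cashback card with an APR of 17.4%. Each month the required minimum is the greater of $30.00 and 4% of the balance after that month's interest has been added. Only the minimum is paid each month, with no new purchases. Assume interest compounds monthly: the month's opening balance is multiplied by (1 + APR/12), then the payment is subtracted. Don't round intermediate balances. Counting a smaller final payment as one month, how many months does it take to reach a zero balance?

Monthly rate r = 17.4%/12 = 1.45% = 0.0145.
While 4% of the post-interest balance exceeds $30.00, each month B ← (B·(1+r))·(1 − 0.04), i.e. B shrinks by the factor (1+r)·0.96 = 0.97392.
This holds for months 1–88. Entering month 89 the balance is $735.45; 4% of the post-interest balance is now below $30.00, so the flat $30.00 minimum applies from here.
From month 89 a fixed $30.00 at rate r clears $735.45 in 31 more payments. Total: 88 + 31 = 119 months.

119 months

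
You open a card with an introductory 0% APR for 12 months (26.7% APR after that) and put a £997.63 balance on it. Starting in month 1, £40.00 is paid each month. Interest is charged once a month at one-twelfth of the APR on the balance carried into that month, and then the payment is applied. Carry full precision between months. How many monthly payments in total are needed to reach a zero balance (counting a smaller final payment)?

Promo months 1–12 at r₀ = 0%/12 = 0; months 13+ at r₁ = 26.7%/12 = 0.02225.
After month 12 (no interest yet): B = £997.63 − 12·£40.00 = £517.63.
Then at r₁ with £40.00/mo: n₂ = −ln(1 − r₁·B/P)/ln(1+r₁) ≈ 15.43 → 16 more payments.

28 months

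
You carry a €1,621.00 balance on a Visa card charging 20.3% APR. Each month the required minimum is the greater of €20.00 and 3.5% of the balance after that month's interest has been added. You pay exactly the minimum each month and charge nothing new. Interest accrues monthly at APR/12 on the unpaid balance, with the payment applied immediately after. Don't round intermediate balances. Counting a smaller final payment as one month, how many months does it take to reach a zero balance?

Monthly rate r = 20.3%/12 = 1.69167% = 0.0169167.
While 3.5% of the post-interest balance exceeds €20.00, each month B ← (B·(1+r))·(1 − 0.035), i.e. B shrinks by the factor (1+r)·0.965 = 0.98132.
This holds for months 1–57. Entering month 58 the balance is €553.48; 3.5% of the post-interest balance is now below €20.00, so the flat €20.00 minimum applies from here.
From month 58 a fixed €20.00 at rate r clears €553.48 in 38 more payments. Total: 57 + 38 = 95 months.

95 months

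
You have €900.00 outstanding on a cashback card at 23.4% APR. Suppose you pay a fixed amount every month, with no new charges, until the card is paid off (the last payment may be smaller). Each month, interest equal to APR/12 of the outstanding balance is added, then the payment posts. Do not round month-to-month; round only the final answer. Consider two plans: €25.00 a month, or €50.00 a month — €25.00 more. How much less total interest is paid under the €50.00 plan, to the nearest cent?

€447.86

Monthly rate r = 23.4%/12 = 1.95% = 0.0195.
At €25.00/mo: n = ⌈−ln(1 − rB₀/P)/ln(1+r)⌉ = 63 payments (last €17.27); total interest = total paid − €900.00 = €667.27.
At €50.00/mo: 23 payments (last €19.41); total interest €219.41.
Interest saved = €667.27 − €219.41 = €447.86.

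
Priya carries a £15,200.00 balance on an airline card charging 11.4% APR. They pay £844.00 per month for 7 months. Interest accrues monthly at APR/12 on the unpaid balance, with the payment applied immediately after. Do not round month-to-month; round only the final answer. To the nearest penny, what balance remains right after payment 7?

Monthly rate r = 11.4%/12 = 0.95% = 0.0095.
Each month: B ← B·(1+r) − £844.00.
Month 1: interest £144.40; balance after payment £14,500.40.
Month 2: interest £137.75; balance after payment £13,794.15.
Month 3: interest £131.04; balance after payment £13,081.20.
Month 4: interest £124.27; balance after payment £12,361.47.
Month 5: interest £117.43; balance after payment £11,634.90.
Month 6: interest £110.53; balance after payment £10,901.44.
Month 7: interest £103.56; balance after payment £10,161.00.

£10,161.00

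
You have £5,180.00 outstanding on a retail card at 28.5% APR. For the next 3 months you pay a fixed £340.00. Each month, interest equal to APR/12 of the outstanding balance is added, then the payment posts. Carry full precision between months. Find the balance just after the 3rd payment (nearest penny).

Monthly rate r = 28.5%/12 = 2.375% = 0.02375.
Each month: B ← B·(1+r) − £340.00.
Month 1: interest £123.03; balance after payment £4,963.02.
Month 2: interest £117.87; balance after payment £4,740.90.
Month 3: interest £112.60; balance after payment £4,513.49.

£4,513.49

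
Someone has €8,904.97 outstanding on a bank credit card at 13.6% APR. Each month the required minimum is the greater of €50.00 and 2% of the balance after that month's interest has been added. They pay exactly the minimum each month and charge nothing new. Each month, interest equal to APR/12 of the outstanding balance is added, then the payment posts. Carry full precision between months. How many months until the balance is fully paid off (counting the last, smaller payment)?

Monthly rate r = 13.6%/12 = 1.13333% = 0.0113333.
While 2% of the post-interest balance exceeds €50.00, each month B ← (B·(1+r))·(1 − 0.02), i.e. B shrinks by the factor (1+r)·0.98 = 0.99111.
This holds for months 1–144. Entering month 145 the balance is €2,460.20; 2% of the post-interest balance is now below €50.00, so the flat €50.00 minimum applies from here.
From month 145 a fixed €50.00 at rate r clears €2,460.20 in 73 more payments. Total: 144 + 73 = 217 months.

217 months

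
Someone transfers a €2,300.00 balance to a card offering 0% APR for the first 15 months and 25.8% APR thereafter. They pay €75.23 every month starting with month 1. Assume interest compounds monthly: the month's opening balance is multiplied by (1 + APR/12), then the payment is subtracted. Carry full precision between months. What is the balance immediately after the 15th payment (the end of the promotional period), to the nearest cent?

€1,171.55

Promo months 1–15 at r₀ = 0%/12 = 0; months 16+ at r₁ = 25.8%/12 = 0.0215.
After month 15 (no interest yet): B = €2,300.00 − 15·€75.23 = €1,171.55.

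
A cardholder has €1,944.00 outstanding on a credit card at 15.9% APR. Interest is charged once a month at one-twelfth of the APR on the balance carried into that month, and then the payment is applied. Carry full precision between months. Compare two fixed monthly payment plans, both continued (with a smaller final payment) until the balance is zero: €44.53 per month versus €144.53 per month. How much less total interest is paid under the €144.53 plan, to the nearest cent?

€767.02

Monthly rate r = 15.9%/12 = 1.325% = 0.01325.
At €44.53/mo: n = ⌈−ln(1 − rB₀/P)/ln(1+r)⌉ = 66 payments (last €27.82); total interest = total paid − €1,944.00 = €978.27.
At €144.53/mo: 15 payments (last €131.83); total interest €211.25.
Interest saved = €978.27 − €211.25 = €767.02.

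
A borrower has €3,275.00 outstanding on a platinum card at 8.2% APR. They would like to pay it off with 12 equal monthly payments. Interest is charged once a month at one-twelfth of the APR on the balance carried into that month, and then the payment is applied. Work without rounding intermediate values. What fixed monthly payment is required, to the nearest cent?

Monthly rate r = 8.2%/12 = 0.683333% = 0.00683333.
Level-payment amortization: P = B₀·r / (1 − (1+r)^(−n)) = 3275.00·0.00683333 / (1 − 1.00683^(−12)).
Denominator 1 − (1+r)^(−12) = 0.0784710656.
P = 22.3792 / 0.0784710656 ≈ 285.19.

€285.19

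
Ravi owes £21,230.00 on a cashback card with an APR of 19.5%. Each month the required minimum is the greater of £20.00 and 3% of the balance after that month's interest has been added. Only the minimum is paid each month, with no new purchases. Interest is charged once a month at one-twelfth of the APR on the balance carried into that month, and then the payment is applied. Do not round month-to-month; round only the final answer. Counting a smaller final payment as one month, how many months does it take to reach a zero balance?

290 months

Monthly rate r = 19.5%/12 = 1.625% = 0.01625.
While 3% of the post-interest balance exceeds £20.00, each month B ← (B·(1+r))·(1 − 0.03), i.e. B shrinks by the factor (1+r)·0.97 = 0.98576.
This holds for months 1–243. Entering month 244 the balance is £651.05; 3% of the post-interest balance is now below £20.00, so the flat £20.00 minimum applies from here.
From month 244 a fixed £20.00 at rate r clears £651.05 in 47 more payments. Total: 243 + 47 = 290 months.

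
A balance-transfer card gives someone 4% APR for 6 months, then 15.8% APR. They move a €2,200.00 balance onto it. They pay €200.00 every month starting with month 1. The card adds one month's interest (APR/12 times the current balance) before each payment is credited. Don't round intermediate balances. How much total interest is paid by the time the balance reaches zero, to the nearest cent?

Promo months 1–6 at r₀ = 4%/12 = 0.00333333; months 7+ at r₁ = 15.8%/12 = 0.0131667.
After month 6: iterate B ← B·(1+r₀) − €200.00 for 6 months → €1,034.32.
Then at r₁ with €200.00/mo: n₂ = −ln(1 − r₁·B/P)/ln(1+r₁) ≈ 5.39 → 6 more payments.
Total paid = 11·€200.00 + €78.57 = €2,278.57; interest = €2,278.57 − €2,200.00 = €78.57.

€78.57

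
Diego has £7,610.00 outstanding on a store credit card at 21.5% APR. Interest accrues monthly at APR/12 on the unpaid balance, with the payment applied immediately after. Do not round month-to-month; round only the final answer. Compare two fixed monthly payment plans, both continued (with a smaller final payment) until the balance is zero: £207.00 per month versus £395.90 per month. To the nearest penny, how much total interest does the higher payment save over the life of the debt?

Monthly rate r = 21.5%/12 = 1.79167% = 0.0179167.
At £207.00/mo: n = ⌈−ln(1 − rB₀/P)/ln(1+r)⌉ = 61 payments (last £110.48); total interest = total paid − £7,610.00 = £4,920.48.
At £395.90/mo: 24 payments (last £307.40); total interest £1,803.10.
Interest saved = £4,920.48 − £1,803.10 = £3,117.38.

£3,117.38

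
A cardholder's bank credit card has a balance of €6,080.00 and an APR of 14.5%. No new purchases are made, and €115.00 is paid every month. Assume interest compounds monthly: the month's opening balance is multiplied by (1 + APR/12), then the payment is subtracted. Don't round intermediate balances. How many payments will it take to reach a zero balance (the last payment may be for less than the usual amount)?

85 payments

Monthly rate r = 14.5%/12 = 1.20833% = 0.0120833.
Recurrence: B ← B·(1+r) − €115.00.
Month 1: interest €73.47; balance after payment €6,038.47.
Month 2: interest €72.96; balance after payment €5,996.43.
Closed form: n = −ln(1 − rB₀/P)/ln(1+r) = −ln(0.36116)/ln(1.01208) ≈ 84.793, so the balance reaches zero during payment 85.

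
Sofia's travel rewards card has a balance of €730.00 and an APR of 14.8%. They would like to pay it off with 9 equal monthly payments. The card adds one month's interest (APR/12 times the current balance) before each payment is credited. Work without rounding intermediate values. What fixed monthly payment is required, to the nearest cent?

€86.19

Monthly rate r = 14.8%/12 = 1.23333% = 0.0123333.
Level-payment amortization: P = B₀·r / (1 − (1+r)^(−n)) = 730.00·0.0123333 / (1 − 1.01233^(−9)).
Denominator 1 − (1+r)^(−9) = 0.10445345.
P = 9.00333 / 0.10445345 ≈ 86.19.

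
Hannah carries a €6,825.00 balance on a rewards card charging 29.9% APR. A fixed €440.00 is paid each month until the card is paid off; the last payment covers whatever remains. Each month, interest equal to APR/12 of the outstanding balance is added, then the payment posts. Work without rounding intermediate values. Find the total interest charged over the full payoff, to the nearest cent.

€1,910.16

Monthly rate r = 29.9%/12 = 2.49167% = 0.0249167.
Payoff takes n = ⌈−ln(1 − rB₀/P)/ln(1+r)⌉ = ⌈19.851⌉ = 20 payments; the last is €375.16.
Total paid = 19·€440.00 + €375.16 = €8,735.16.
Total interest = total paid − principal = €8,735.16 − €6,825.00 = €1,910.16.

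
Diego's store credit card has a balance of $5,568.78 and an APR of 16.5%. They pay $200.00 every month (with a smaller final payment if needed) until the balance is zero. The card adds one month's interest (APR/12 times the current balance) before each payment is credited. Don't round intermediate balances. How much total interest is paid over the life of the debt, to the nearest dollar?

$1,500

Monthly rate r = 16.5%/12 = 1.375% = 0.01375.
Payoff takes n = ⌈−ln(1 − rB₀/P)/ln(1+r)⌉ = ⌈35.343⌉ = 36 payments; the last is $68.81.
Total paid = 35·$200.00 + $68.81 = $7,068.81.
Total interest = total paid − principal = $7,068.81 − $5,568.78 = $1,500.03.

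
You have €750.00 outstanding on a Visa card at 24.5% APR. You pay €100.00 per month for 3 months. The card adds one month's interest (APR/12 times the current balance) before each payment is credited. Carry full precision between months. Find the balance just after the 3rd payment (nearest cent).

€490.72

Monthly rate r = 24.5%/12 = 2.04167% = 0.0204167.
Each month: B ← B·(1+r) − €100.00.
Month 1: interest €15.31; balance after payment €665.31.
Month 2: interest €13.58; balance after payment €578.90.
Month 3: interest €11.82; balance after payment €490.72.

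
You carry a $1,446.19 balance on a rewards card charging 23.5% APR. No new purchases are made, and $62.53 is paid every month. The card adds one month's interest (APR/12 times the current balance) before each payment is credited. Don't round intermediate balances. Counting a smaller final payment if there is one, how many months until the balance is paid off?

Monthly rate r = 23.5%/12 = 1.95833% = 0.0195833.
Recurrence: B ← B·(1+r) − $62.53.
Month 1: interest $28.32; balance after payment $1,411.98.
Month 2: interest $27.65; balance after payment $1,377.10.
Closed form: n = −ln(1 − rB₀/P)/ln(1+r) = −ln(0.54708)/ln(1.01958) ≈ 31.100, so the balance reaches zero during payment 32.

32 months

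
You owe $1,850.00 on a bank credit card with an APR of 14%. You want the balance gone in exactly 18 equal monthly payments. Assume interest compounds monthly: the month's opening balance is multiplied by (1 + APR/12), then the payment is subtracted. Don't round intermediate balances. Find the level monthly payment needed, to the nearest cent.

$114.54

Monthly rate r = 14%/12 = 1.16667% = 0.0116667.
Level-payment amortization: P = B₀·r / (1 − (1+r)^(−n)) = 1850.00·0.0116667 / (1 − 1.01167^(−18)).
Denominator 1 − (1+r)^(−18) = 0.188429845.
P = 21.5833 / 0.188429845 ≈ 114.54.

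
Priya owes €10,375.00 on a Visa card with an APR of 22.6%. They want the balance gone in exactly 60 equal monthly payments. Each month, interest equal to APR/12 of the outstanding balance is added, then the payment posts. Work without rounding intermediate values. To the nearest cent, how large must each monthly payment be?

Monthly rate r = 22.6%/12 = 1.88333% = 0.0188333.
Level-payment amortization: P = B₀·r / (1 − (1+r)^(−n)) = 10375.00·0.0188333 / (1 − 1.01883^(−60)).
Denominator 1 − (1+r)^(−60) = 0.673554057.
P = 195.396 / 0.673554057 ≈ 290.10.

€290.10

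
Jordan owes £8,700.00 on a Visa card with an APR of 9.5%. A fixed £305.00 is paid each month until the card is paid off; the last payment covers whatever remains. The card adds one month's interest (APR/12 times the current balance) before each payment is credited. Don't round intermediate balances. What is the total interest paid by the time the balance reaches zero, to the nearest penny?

£1,200.11

Monthly rate r = 9.5%/12 = 0.791667% = 0.00791667.
Payoff takes n = ⌈−ln(1 − rB₀/P)/ln(1+r)⌉ = ⌈32.458⌉ = 33 payments; the last is £140.11.
Total paid = 32·£305.00 + £140.11 = £9,900.11.
Total interest = total paid − principal = £9,900.11 − £8,700.00 = £1,200.11.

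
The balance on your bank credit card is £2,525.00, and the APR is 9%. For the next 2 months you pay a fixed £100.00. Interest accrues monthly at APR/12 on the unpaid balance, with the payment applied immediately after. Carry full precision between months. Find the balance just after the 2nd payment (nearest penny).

£2,362.27

Monthly rate r = 9%/12 = 0.75% = 0.0075.
Each month: B ← B·(1+r) − £100.00.
Month 1: interest £18.94; balance after payment £2,443.94.
Month 2: interest £18.33; balance after payment £2,362.27.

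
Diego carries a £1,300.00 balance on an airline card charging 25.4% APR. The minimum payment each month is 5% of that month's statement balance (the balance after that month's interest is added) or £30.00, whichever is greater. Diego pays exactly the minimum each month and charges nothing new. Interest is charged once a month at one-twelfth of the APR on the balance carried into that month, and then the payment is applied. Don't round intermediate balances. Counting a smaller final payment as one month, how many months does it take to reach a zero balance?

52 months

Monthly rate r = 25.4%/12 = 2.11667% = 0.0211667.
While 5% of the post-interest balance exceeds £30.00, each month B ← (B·(1+r))·(1 − 0.05), i.e. B shrinks by the factor (1+r)·0.95 = 0.97011.
This holds for months 1–27. Entering month 28 the balance is £572.91; 5% of the post-interest balance is now below £30.00, so the flat £30.00 minimum applies from here.
From month 28 a fixed £30.00 at rate r clears £572.91 in 25 more payments. Total: 27 + 25 = 52 months.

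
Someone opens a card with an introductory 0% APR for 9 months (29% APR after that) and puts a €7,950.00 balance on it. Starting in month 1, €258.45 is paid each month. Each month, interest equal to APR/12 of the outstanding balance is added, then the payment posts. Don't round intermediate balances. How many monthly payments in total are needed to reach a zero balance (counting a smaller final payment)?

Promo months 1–9 at r₀ = 0%/12 = 0; months 10+ at r₁ = 29%/12 = 0.0241667.
After month 9 (no interest yet): B = €7,950.00 − 9·€258.45 = €5,623.95.
Then at r₁ with €258.45/mo: n₂ = −ln(1 − r₁·B/P)/ln(1+r₁) ≈ 31.25 → 32 more payments.

41 payments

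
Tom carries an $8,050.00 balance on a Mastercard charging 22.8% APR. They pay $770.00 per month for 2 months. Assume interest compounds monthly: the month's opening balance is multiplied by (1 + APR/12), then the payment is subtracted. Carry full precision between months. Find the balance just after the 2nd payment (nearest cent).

Monthly rate r = 22.8%/12 = 1.9% = 0.019.
Each month: B ← B·(1+r) − $770.00.
Month 1: interest $152.95; balance after payment $7,432.95.
Month 2: interest $141.23; balance after payment $6,804.18.

$6,804.18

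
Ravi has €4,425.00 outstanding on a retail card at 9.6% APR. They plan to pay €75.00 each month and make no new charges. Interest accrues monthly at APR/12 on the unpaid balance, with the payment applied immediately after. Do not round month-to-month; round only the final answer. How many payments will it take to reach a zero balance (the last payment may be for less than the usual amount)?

81 months

Monthly rate r = 9.6%/12 = 0.8% = 0.008.
Recurrence: B ← B·(1+r) − €75.00.
Month 1: interest €35.40; balance after payment €4,385.40.
Month 2: interest €35.08; balance after payment €4,345.48.
Closed form: n = −ln(1 − rB₀/P)/ln(1+r) = −ln(0.528)/ln(1.008) ≈ 80.151, so the balance reaches zero during payment 81.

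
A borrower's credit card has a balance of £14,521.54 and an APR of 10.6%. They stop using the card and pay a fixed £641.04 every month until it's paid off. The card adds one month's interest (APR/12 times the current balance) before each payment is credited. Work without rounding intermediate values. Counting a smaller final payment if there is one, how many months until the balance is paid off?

26 months

Monthly rate r = 10.6%/12 = 0.883333% = 0.00883333.
Recurrence: B ← B·(1+r) − £641.04.
Month 1: interest £128.27; balance after payment £14,008.77.
Month 2: interest £123.74; balance after payment £13,491.48.
Closed form: n = −ln(1 − rB₀/P)/ln(1+r) = −ln(0.7999)/ln(1.00883) ≈ 25.387, so the balance reaches zero during payment 26.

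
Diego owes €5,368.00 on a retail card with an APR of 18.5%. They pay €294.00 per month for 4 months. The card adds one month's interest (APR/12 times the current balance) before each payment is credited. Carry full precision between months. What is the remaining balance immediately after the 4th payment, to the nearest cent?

€4,503.29

Monthly rate r = 18.5%/12 = 1.54167% = 0.0154167.
Each month: B ← B·(1+r) − €294.00.
Month 1: interest €82.76; balance after payment €5,156.76.
Month 2: interest €79.50; balance after payment €4,942.26.
Month 3: interest €76.19; balance after payment €4,724.45.
Month 4: interest €72.84; balance after payment €4,503.29.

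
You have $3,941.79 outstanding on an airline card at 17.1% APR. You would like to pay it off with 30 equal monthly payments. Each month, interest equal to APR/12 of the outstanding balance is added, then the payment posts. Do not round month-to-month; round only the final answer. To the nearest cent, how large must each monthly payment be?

Monthly rate r = 17.1%/12 = 1.425% = 0.01425.
Level-payment amortization: P = B₀·r / (1 − (1+r)^(−n)) = 3941.79·0.01425 / (1 − 1.01425^(−30)).
Denominator 1 − (1+r)^(−30) = 0.345891928.
P = 56.1705 / 0.345891928 ≈ 162.39.

$162.39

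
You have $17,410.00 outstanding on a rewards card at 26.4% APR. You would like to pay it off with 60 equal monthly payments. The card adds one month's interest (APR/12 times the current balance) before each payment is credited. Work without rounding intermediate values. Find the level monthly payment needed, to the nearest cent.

Monthly rate r = 26.4%/12 = 2.2% = 0.022.
Level-payment amortization: P = B₀·r / (1 − (1+r)^(−n)) = 17410.00·0.022 / (1 − 1.022^(−60)).
Denominator 1 − (1+r)^(−60) = 0.729014376.
P = 383.02 / 0.729014376 ≈ 525.39.

$525.39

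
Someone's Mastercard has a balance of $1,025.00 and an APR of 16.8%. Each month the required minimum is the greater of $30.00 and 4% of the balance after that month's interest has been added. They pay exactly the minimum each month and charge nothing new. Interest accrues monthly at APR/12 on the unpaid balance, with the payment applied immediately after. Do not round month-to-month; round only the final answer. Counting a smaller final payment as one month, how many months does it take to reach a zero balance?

43 months

Monthly rate r = 16.8%/12 = 1.4% = 0.014.
While 4% of the post-interest balance exceeds $30.00, each month B ← (B·(1+r))·(1 − 0.04), i.e. B shrinks by the factor (1+r)·0.96 = 0.97344.
This holds for months 1–13. Entering month 14 the balance is $722.34; 4% of the post-interest balance is now below $30.00, so the flat $30.00 minimum applies from here.
From month 14 a fixed $30.00 at rate r clears $722.34 in 30 more payments. Total: 13 + 30 = 43 months.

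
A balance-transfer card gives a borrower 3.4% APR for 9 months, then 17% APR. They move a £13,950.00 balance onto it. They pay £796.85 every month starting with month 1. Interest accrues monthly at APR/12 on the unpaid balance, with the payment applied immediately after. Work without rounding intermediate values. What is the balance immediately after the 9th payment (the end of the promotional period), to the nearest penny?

£7,056.31

Promo months 1–9 at r₀ = 3.4%/12 = 0.00283333; months 10+ at r₁ = 17%/12 = 0.0141667.
After month 9: iterate B ← B·(1+r₀) − £796.85 for 9 months → £7,056.31.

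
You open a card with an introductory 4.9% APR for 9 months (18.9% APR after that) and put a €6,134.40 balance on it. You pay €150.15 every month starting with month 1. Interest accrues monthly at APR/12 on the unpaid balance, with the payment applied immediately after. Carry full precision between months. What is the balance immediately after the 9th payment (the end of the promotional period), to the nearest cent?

€4,989.92

Promo months 1–9 at r₀ = 4.9%/12 = 0.00408333; months 10+ at r₁ = 18.9%/12 = 0.01575.
After month 9: iterate B ← B·(1+r₀) − €150.15 for 9 months → €4,989.92.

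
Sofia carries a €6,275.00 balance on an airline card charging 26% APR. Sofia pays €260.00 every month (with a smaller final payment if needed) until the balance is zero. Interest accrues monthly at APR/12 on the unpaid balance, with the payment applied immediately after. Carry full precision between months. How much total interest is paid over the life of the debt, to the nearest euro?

€2,702

Monthly rate r = 26%/12 = 2.16667% = 0.0216667.
Payoff takes n = ⌈−ln(1 − rB₀/P)/ln(1+r)⌉ = ⌈34.526⌉ = 35 payments; the last is €137.33.
Total paid = 34·€260.00 + €137.33 = €8,977.33.
Total interest = total paid − principal = €8,977.33 − €6,275.00 = €2,702.33.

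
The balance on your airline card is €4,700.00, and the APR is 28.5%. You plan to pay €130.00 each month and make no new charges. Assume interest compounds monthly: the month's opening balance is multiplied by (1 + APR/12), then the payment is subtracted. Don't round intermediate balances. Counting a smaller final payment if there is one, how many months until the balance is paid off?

84 months

Monthly rate r = 28.5%/12 = 2.375% = 0.02375.
Recurrence: B ← B·(1+r) − €130.00.
Month 1: interest €111.62; balance after payment €4,681.62.
Month 2: interest €111.19; balance after payment €4,662.81.
Closed form: n = −ln(1 − rB₀/P)/ln(1+r) = −ln(0.14135)/ln(1.02375) ≈ 83.355, so the balance reaches zero during payment 84.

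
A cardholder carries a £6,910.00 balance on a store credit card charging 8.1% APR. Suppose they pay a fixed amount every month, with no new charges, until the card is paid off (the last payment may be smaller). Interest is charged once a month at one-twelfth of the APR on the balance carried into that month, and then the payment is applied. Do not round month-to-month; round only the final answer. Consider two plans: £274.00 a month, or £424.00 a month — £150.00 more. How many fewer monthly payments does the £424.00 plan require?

10 fewer payments

Monthly rate r = 8.1%/12 = 0.675% = 0.00675.
At £274.00/mo: n = ⌈−ln(1 − rB₀/P)/ln(1+r)⌉ = 28 payments (last £202.47); total interest = total paid − £6,910.00 = £690.47.
At £424.00/mo: 18 payments (last £137.46); total interest £435.46.
Payments saved = 28 − 18 = 10.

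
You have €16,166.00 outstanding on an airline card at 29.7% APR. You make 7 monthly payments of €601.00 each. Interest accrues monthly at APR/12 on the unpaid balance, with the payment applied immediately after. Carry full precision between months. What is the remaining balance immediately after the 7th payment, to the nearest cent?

Monthly rate r = 29.7%/12 = 2.475% = 0.02475.
Each month: B ← B·(1+r) − €601.00.
Month 1: interest €400.11; balance after payment €15,965.11.
Month 2: interest €395.14; balance after payment €15,759.24.
Month 3: interest €390.04; balance after payment €15,548.29.
Month 4: interest €384.82; balance after payment €15,332.11.
Month 5: interest €379.47; balance after payment €15,110.58.
Month 6: interest €373.99; balance after payment €14,883.56.
Month 7: interest €368.37; balance after payment €14,650.93.

€14,650.93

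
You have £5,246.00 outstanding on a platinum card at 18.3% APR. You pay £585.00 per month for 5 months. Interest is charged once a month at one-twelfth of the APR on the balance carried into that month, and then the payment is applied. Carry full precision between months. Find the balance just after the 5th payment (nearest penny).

£2,642.81

Monthly rate r = 18.3%/12 = 1.525% = 0.01525.
Each month: B ← B·(1+r) − £585.00.
Month 1: interest £80.00; balance after payment £4,741.00.
Month 2: interest £72.30; balance after payment £4,228.30.
Month 3: interest £64.48; balance after payment £3,707.78.
Month 4: interest £56.54; balance after payment £3,179.33.
Month 5: interest £48.48; balance after payment £2,642.81.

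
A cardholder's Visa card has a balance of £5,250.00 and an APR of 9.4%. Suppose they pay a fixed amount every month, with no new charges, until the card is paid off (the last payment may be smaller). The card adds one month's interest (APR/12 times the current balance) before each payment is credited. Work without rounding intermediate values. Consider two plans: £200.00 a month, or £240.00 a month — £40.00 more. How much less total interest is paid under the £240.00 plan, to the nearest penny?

Monthly rate r = 9.4%/12 = 0.783333% = 0.00783333.
At £200.00/mo: n = ⌈−ln(1 − rB₀/P)/ln(1+r)⌉ = 30 payments (last £100.62); total interest = total paid − £5,250.00 = £650.62.
At £240.00/mo: 25 payments (last £21.45); total interest £531.45.
Interest saved = £650.62 − £531.45 = £119.17.

£119.17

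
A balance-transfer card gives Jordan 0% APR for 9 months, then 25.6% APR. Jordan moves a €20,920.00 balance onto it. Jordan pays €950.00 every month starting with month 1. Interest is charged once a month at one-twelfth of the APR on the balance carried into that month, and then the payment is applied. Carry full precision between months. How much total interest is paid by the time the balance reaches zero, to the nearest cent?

Promo months 1–9 at r₀ = 0%/12 = 0; months 10+ at r₁ = 25.6%/12 = 0.0213333.
After month 9 (no interest yet): B = €20,920.00 − 9·€950.00 = €12,370.00.
Then at r₁ with €950.00/mo: n₂ = −ln(1 − r₁·B/P)/ln(1+r₁) ≈ 15.42 → 16 more payments.
Total paid = 24·€950.00 + €398.23 = €23,198.23; interest = €23,198.23 − €20,920.00 = €2,278.23.

€2,278.23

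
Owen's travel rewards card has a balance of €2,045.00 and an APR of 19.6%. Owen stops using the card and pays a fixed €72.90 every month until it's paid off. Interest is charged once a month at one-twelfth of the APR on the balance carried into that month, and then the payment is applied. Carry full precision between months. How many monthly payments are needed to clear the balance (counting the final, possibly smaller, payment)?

38 months

Monthly rate r = 19.6%/12 = 1.63333% = 0.0163333.
Recurrence: B ← B·(1+r) − €72.90.
Month 1: interest €33.40; balance after payment €2,005.50.
Month 2: interest €32.76; balance after payment €1,965.36.
Closed form: n = −ln(1 − rB₀/P)/ln(1+r) = −ln(0.54182)/ln(1.01633) ≈ 37.826, so the balance reaches zero during payment 38.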